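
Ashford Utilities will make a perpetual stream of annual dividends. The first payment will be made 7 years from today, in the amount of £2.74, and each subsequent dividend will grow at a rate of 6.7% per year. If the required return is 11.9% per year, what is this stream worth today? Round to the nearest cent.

£26.84

Value at end of year 6: C₁ / (r − g) = £2.74 / (0.119 − 0.067) = £52.6923
Discount to today: PV = £52.6923 / (1 + 0.119)^6 = £52.6923 / 1.963272 = £26.84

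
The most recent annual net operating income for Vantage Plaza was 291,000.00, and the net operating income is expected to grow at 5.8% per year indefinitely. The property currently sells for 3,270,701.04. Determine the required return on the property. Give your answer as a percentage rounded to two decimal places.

D₁ = 291,000.00 × 1.058 = 307,878.0000
P = D₁/(r − g) ⇒ r = D₁/P + g = 307,878.0000/3,270,701.04 + 0.058 = 0.094132 + 0.058 = 0.152132

15.21%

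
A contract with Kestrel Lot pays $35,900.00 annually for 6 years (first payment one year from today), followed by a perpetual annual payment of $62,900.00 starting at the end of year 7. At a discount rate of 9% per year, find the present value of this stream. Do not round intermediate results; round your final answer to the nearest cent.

PV of 6-year annuity: $35,900.00 × [1 − (1+0.09)^−6] / 0.09 = 161044.47739
Perpetuity value at year 6: $62,900.00 / 0.09 = 698888.88889
PV of perpetuity: 698888.88889 / (1+0.09)^6 = 416724.60956
Total PV = 161044.47739 + 416724.60956 = 577769.08695

$577769.09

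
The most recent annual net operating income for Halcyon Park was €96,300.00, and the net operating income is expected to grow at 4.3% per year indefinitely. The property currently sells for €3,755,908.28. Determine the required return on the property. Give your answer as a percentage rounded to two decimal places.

6.97%

D₁ = €96,300.00 × 1.043 = €100,440.9000
P = D₁/(r − g) ⇒ r = D₁/P + g = €100,440.9000/€3,755,908.28 + 0.043 = 0.026742 + 0.043 = 0.069742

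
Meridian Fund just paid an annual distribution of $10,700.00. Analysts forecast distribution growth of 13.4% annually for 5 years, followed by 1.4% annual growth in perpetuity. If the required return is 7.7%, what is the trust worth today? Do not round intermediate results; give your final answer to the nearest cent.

$285496.53

D_1 = 12133.80000
D_2 = 13759.72920
D_3 = 15603.53291
D_4 = 17694.40632
D_5 = 20065.45677
Terminal value at year 5: TV = D_5×(1+g_2)/(r−g_2) = 20346.37317/0.063 = 322958.30421
P_0 = D_1/(1+r)^1 + D_2/(1+r)^2 + D_3/(1+r)^3 + D_4/(1+r)^4 + D_5/(1+r)^5 + TV/(1+r)^5
    = 11266.29526 + 11862.56159 + 12490.38518 + 13151.43621 + 13847.47322 + 222878.37852 = 285496.52998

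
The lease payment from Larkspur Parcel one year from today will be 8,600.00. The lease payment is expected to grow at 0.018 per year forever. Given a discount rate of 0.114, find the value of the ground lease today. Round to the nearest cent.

89583.33

Growing perpetuity: P = D₁ / (r − g) = 8,600.0000 / (0.114 − 0.018) = 89,583.33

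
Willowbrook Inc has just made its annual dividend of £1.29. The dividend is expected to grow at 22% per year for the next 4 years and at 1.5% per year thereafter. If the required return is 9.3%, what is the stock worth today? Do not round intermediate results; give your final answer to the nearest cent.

D_1 = 1.57380
D_2 = 1.92004
D_3 = 2.34244
D_4 = 2.85778
Terminal value at year 4: TV = D_4×(1+g_2)/(r−g_2) = 2.90065/0.078 = 37.18780
P_0 = D_1/(1+r)^1 + D_2/(1+r)^2 + D_3/(1+r)^3 + D_4/(1+r)^4 + TV/(1+r)^4
    = 1.43989 + 1.60720 + 1.79394 + 2.00239 + 26.05672 = 32.90014

£32.90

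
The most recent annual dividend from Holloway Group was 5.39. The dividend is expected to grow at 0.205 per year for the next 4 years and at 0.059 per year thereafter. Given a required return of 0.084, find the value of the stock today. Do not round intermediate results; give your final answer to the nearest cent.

D_1 = 6.49495
D_2 = 7.82641
D_3 = 9.43083
D_4 = 11.36415
Terminal value at year 4: TV = D_4×(1+g_2)/(r−g_2) = 12.03463/0.025 = 481.38539
P_0 = D_1/(1+r)^1 + D_2/(1+r)^2 + D_3/(1+r)^3 + D_4/(1+r)^4 + TV/(1+r)^4
    = 5.99165 + 6.66046 + 7.40393 + 8.23038 + 348.63885 = 376.92526

376.93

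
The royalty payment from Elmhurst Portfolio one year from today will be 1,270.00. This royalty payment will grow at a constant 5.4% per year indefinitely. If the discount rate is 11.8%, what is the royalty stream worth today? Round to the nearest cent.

Growing perpetuity: P = D₁ / (r − g) = 1,270.0000 / (0.118 − 0.054) = 19,843.75

19843.75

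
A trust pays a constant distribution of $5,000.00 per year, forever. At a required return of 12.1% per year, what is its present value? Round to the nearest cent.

Level perpetuity: PV = C / r = $5,000.00 / 0.121 = $41,322.31

$41322.31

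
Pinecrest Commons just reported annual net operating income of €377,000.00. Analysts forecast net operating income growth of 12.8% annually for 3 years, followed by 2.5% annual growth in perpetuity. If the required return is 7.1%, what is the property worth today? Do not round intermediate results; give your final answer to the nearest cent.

€11070171.66

D_1 = 425256.00000
D_2 = 479688.76800
D_3 = 541088.93030
Terminal value at year 3: TV = D_3×(1+g_2)/(r−g_2) = 554616.15356/0.046 = 12056872.90351
P_0 = D_1/(1+r)^1 + D_2/(1+r)^2 + D_3/(1+r)^3 + TV/(1+r)^3
    = 397064.42577 + 418196.70613 + 440453.67369 + 9814456.85932 = 11070171.66491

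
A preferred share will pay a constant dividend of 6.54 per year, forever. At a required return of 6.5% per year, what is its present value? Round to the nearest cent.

Level perpetuity: PV = C / r = 6.54 / 0.065 = 100.62

100.62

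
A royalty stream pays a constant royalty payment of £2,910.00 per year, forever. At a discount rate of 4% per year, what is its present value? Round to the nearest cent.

£72750.00

Level perpetuity: PV = C / r = £2,910.00 / 0.04 = £72,750.00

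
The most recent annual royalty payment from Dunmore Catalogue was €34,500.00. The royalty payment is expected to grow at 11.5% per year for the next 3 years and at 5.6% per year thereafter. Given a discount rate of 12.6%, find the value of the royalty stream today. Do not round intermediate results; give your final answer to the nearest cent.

D_1 = 38467.50000
D_2 = 42891.26250
D_3 = 47823.75769
Terminal value at year 3: TV = D_3×(1+g_2)/(r−g_2) = 50501.88812/0.07 = 721455.54454
P_0 = D_1/(1+r)^1 + D_2/(1+r)^2 + D_3/(1+r)^3 + TV/(1+r)^3
    = 34162.96625 + 33829.22502 + 33498.74414 + 505352.48295 = 606843.41836

€606843.42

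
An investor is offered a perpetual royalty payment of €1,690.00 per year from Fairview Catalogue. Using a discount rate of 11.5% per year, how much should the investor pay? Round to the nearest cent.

€14695.65

Level perpetuity: PV = C / r = €1,690.00 / 0.115 = €14,695.65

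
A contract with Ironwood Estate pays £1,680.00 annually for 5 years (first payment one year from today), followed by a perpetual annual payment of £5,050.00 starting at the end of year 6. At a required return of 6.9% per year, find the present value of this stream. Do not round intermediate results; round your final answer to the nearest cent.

PV of 5-year annuity: £1,680.00 × [1 − (1+0.069)^−5] / 0.069 = 6906.81473
Perpetuity value at year 5: £5,050.00 / 0.069 = 73188.40580
PV of perpetuity: 73188.40580 / (1+0.069)^5 = 52426.84962
Total PV = 6906.81473 + 52426.84962 = 59333.66435

£59333.66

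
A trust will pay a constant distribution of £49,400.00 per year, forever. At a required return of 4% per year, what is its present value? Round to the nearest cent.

£1235000.00

Level perpetuity: PV = C / r = £49,400.00 / 0.04 = £1,235,000.00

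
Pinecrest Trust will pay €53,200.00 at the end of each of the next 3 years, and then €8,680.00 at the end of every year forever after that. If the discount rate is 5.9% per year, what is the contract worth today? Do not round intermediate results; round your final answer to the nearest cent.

€266341.65

PV of 3-year annuity: €53,200.00 × [1 − (1+0.059)^−3] / 0.059 = 142467.74735
Perpetuity value at year 3: €8,680.00 / 0.059 = 147118.64407
PV of perpetuity: 147118.64407 / (1+0.059)^3 = 123873.90634
Total PV = 142467.74735 + 123873.90634 = 266341.65369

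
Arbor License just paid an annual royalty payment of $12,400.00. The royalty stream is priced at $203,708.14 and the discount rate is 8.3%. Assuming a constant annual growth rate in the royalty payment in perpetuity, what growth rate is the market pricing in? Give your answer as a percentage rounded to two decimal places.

2.09%

P = D₀(1+g)/(r−g) ⇒ P(r−g) = D₀(1+g) ⇒ g(P+D₀) = P·r − D₀
g = (P·r − D₀)/(P + D₀) = ($203,708.14×0.083 − $12,400.00) / ($203,708.14 + $12,400.00) = 0.020859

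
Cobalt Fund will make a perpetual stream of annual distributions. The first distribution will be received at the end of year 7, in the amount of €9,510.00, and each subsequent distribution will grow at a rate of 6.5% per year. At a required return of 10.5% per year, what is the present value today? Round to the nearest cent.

Value at end of year 6: C₁ / (r − g) = €9,510.00 / (0.105 − 0.065) = €237,750.0000
Discount to today: PV = €237,750.0000 / (1 + 0.105)^6 = €237,750.0000 / 1.820429 = €130,601.11

€130601.11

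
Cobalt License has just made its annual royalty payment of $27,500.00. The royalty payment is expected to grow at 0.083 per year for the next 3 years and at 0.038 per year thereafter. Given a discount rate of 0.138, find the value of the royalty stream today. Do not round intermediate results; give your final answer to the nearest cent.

$320809.64

D_1 = 29782.50000
D_2 = 32254.44750
D_3 = 34931.56664
Terminal value at year 3: TV = D_3×(1+g_2)/(r−g_2) = 36258.96617/0.1 = 362589.66175
P_0 = D_1/(1+r)^1 + D_2/(1+r)^2 + D_3/(1+r)^3 + TV/(1+r)^3
    = 26170.91388 + 24906.06304 + 23702.34294 + 246030.31975 = 320809.63961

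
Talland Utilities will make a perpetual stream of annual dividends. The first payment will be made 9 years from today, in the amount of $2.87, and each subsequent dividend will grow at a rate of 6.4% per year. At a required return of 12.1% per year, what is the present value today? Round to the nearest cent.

$20.19

Value at end of year 8: C₁ / (r − g) = $2.87 / (0.121 − 0.064) = $50.3509
Discount to today: PV = $50.3509 / (1 + 0.121)^8 = $50.3509 / 2.493704 = $20.19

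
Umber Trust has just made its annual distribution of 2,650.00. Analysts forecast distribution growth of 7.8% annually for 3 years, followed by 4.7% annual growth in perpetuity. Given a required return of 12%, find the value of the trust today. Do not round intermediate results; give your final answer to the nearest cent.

D_1 = 2856.70000
D_2 = 3079.52260
D_3 = 3319.72536
Terminal value at year 3: TV = D_3×(1+g_2)/(r−g_2) = 3475.75245/0.073 = 47613.04733
P_0 = D_1/(1+r)^1 + D_2/(1+r)^2 + D_3/(1+r)^3 + TV/(1+r)^3
    = 2550.62500 + 2454.97656 + 2362.91494 + 33890.02663 = 41258.54313

41258.54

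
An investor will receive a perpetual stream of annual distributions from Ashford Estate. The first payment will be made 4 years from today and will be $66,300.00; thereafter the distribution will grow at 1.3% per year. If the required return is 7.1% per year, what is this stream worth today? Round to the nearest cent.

$930501.60

Value at end of year 3: C₁ / (r − g) = $66,300.00 / (0.071 − 0.013) = $1,143,103.4483
Discount to today: PV = $1,143,103.4483 / (1 + 0.071)^3 = $1,143,103.4483 / 1.228481 = $930,501.60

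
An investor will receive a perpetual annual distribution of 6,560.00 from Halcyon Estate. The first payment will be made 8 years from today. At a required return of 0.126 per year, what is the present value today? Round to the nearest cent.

22686.35

Value at end of year 7: C / r = 6,560.00 / 0.126 = 52,063.4921
Discount to today: PV = 52,063.4921 / (1 + 0.126)^7 = 52,063.4921 / 2.294926 = 22,686.35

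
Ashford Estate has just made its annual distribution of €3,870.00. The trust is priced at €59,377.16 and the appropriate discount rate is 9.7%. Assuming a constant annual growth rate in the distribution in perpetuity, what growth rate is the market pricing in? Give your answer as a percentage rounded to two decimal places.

P = D₀(1+g)/(r−g) ⇒ P(r−g) = D₀(1+g) ⇒ g(P+D₀) = P·r − D₀
g = (P·r − D₀)/(P + D₀) = (€59,377.16×0.097 − €3,870.00) / (€59,377.16 + €3,870.00) = 0.029876

2.99%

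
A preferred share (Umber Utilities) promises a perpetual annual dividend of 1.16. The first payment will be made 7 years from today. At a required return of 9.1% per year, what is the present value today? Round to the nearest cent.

Value at end of year 6: C / r = 1.16 / 0.091 = 12.7473
Discount to today: PV = 12.7473 / (1 + 0.091)^6 = 12.7473 / 1.686353 = 7.56

7.56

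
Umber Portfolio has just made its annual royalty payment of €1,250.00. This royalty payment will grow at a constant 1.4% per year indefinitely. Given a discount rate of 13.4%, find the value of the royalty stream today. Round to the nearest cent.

D₁ = D₀ × (1 + g) = €1,250.00 × 1.014 = €1,267.5000
Growing perpetuity: P = D₁ / (r − g) = €1,267.5000 / (0.134 − 0.014) = €10,562.50

€10562.50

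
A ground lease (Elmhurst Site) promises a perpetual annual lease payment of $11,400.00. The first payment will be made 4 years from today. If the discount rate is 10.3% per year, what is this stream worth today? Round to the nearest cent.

Value at end of year 3: C / r = $11,400.00 / 0.103 = $110,679.6117
Discount to today: PV = $110,679.6117 / (1 + 0.103)^3 = $110,679.6117 / 1.341920 = $82,478.56

$82478.56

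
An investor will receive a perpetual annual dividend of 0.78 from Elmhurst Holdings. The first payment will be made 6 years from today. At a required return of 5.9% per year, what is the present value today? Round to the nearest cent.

Value at end of year 5: C / r = 0.78 / 0.059 = 13.2203
Discount to today: PV = 13.2203 / (1 + 0.059)^5 = 13.2203 / 1.331925 = 9.93

9.93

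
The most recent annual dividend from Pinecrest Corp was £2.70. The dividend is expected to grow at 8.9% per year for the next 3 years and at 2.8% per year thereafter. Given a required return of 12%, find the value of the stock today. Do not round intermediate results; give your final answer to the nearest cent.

D_1 = 2.94030
D_2 = 3.20199
D_3 = 3.48696
Terminal value at year 3: TV = D_3×(1+g_2)/(r−g_2) = 3.58460/0.092 = 38.96303
P_0 = D_1/(1+r)^1 + D_2/(1+r)^2 + D_3/(1+r)^3 + TV/(1+r)^3
    = 2.62527 + 2.55260 + 2.48195 + 27.73311 = 35.39294

£35.39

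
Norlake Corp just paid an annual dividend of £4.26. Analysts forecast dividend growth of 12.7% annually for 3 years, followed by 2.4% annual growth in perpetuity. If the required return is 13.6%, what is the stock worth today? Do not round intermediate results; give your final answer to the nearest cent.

D_1 = 4.80102
D_2 = 5.41075
D_3 = 6.09791
Terminal value at year 3: TV = D_3×(1+g_2)/(r−g_2) = 6.24426/0.112 = 55.75236
P_0 = D_1/(1+r)^1 + D_2/(1+r)^2 + D_3/(1+r)^3 + TV/(1+r)^3
    = 4.22625 + 4.19277 + 4.15955 + 38.03017 = 50.60874

£50.61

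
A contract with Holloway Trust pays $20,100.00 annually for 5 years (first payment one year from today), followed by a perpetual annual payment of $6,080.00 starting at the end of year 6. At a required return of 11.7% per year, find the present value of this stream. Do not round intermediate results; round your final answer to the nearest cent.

PV of 5-year annuity: $20,100.00 × [1 − (1+0.117)^−5] / 0.117 = 72997.74149
Perpetuity value at year 5: $6,080.00 / 0.117 = 51965.81197
PV of perpetuity: 51965.81197 / (1+0.117)^5 = 29884.90310
Total PV = 72997.74149 + 29884.90310 = 102882.64459

$102882.64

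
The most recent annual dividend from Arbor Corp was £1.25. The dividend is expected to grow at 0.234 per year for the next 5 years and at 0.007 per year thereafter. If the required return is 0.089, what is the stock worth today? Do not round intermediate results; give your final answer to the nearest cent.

D_1 = 1.54250
D_2 = 1.90345
D_3 = 2.34885
D_4 = 2.89848
D_5 = 3.57673
Terminal value at year 5: TV = D_5×(1+g_2)/(r−g_2) = 3.60176/0.082 = 43.92395
P_0 = D_1/(1+r)^1 + D_2/(1+r)^2 + D_3/(1+r)^3 + D_4/(1+r)^4 + D_5/(1+r)^5 + TV/(1+r)^5
    = 1.41644 + 1.60504 + 1.81875 + 2.06091 + 2.33532 + 28.67887 = 37.91532

£37.92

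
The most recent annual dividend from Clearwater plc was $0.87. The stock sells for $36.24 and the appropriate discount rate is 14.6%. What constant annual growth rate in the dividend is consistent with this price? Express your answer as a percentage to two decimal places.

11.91%

P = D₀(1+g)/(r−g) ⇒ P(r−g) = D₀(1+g) ⇒ g(P+D₀) = P·r − D₀
g = (P·r − D₀)/(P + D₀) = ($36.24×0.146 − $0.87) / ($36.24 + $0.87) = 0.119133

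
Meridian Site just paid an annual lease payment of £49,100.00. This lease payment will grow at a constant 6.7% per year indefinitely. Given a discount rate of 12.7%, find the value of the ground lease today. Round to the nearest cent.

D₁ = D₀ × (1 + g) = £49,100.00 × 1.067 = £52,389.7000
Growing perpetuity: P = D₁ / (r − g) = £52,389.7000 / (0.127 − 0.067) = £873,161.67

£873161.67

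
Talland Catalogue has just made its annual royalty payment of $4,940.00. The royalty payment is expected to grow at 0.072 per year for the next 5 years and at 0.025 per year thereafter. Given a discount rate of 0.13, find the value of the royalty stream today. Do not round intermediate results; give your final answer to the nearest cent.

D_1 = 5295.68000
D_2 = 5676.96896
D_3 = 6085.71073
D_4 = 6523.88190
D_5 = 6993.60139
Terminal value at year 5: TV = D_5×(1+g_2)/(r−g_2) = 7168.44143/0.105 = 68270.87075
P_0 = D_1/(1+r)^1 + D_2/(1+r)^2 + D_3/(1+r)^3 + D_4/(1+r)^4 + D_5/(1+r)^5 + TV/(1+r)^5
    = 4686.44248 + 4445.89941 + 4217.70281 + 4001.21894 + 3795.84664 + 37054.69344 = 58201.80372

$58201.80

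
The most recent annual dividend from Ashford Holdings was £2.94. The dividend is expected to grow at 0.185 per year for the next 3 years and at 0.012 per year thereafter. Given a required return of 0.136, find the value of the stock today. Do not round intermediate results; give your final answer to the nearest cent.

£36.84

D_1 = 3.48390
D_2 = 4.12842
D_3 = 4.89218
Terminal value at year 3: TV = D_3×(1+g_2)/(r−g_2) = 4.95089/0.124 = 39.92650
P_0 = D_1/(1+r)^1 + D_2/(1+r)^2 + D_3/(1+r)^3 + TV/(1+r)^3
    = 3.06681 + 3.19910 + 3.33709 + 27.23493 = 36.83792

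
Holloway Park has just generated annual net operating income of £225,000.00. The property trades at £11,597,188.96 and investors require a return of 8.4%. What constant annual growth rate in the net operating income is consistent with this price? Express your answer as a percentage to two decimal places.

6.34%

P = D₀(1+g)/(r−g) ⇒ P(r−g) = D₀(1+g) ⇒ g(P+D₀) = P·r − D₀
g = (P·r − D₀)/(P + D₀) = (£11,597,188.96×0.084 − £225,000.00) / (£11,597,188.96 + £225,000.00) = 0.063369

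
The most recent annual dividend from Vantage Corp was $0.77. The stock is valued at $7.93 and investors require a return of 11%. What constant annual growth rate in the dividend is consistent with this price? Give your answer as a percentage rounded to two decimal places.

1.18%

P = D₀(1+g)/(r−g) ⇒ P(r−g) = D₀(1+g) ⇒ g(P+D₀) = P·r − D₀
g = (P·r − D₀)/(P + D₀) = ($7.93×0.11 − $0.77) / ($7.93 + $0.77) = 0.011759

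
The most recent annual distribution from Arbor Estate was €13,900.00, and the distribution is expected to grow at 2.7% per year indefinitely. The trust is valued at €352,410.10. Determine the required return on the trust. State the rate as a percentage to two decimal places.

6.75%

D₁ = €13,900.00 × 1.027 = €14,275.3000
P = D₁/(r − g) ⇒ r = D₁/P + g = €14,275.3000/€352,410.10 + 0.027 = 0.040508 + 0.027 = 0.067508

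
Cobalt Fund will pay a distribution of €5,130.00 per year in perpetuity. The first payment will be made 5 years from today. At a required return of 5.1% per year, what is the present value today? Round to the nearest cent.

Value at end of year 4: C / r = €5,130.00 / 0.051 = €100,588.2353
Discount to today: PV = €100,588.2353 / (1 + 0.051)^4 = €100,588.2353 / 1.220143 = €82,439.69

€82439.69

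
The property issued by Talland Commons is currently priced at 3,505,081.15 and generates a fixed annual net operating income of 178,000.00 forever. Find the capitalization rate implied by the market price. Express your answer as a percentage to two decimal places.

P = C/r ⇒ r = C/P = 178,000.00/3,505,081.15 = 0.050783

5.08%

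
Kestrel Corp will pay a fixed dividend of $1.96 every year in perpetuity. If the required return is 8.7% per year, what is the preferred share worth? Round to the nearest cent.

Level perpetuity: PV = C / r = $1.96 / 0.087 = $22.53

$22.53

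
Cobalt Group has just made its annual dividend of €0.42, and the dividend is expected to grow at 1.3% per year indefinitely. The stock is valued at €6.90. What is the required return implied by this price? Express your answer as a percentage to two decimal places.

7.47%

D₁ = €0.42 × 1.013 = €0.4255
P = D₁/(r − g) ⇒ r = D₁/P + g = €0.4255/€6.90 + 0.013 = 0.061661 + 0.013 = 0.074661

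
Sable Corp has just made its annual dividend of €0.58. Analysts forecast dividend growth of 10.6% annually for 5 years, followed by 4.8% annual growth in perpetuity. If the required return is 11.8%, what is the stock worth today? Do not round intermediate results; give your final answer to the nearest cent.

D_1 = 0.64148
D_2 = 0.70948
D_3 = 0.78468
D_4 = 0.86786
D_5 = 0.95985
Terminal value at year 5: TV = D_5×(1+g_2)/(r−g_2) = 1.00592/0.07 = 14.37033
P_0 = D_1/(1+r)^1 + D_2/(1+r)^2 + D_3/(1+r)^3 + D_4/(1+r)^4 + D_5/(1+r)^5 + TV/(1+r)^5
    = 0.57377 + 0.56762 + 0.56152 + 0.55550 + 0.54953 + 8.22731 = 11.03525

€11.04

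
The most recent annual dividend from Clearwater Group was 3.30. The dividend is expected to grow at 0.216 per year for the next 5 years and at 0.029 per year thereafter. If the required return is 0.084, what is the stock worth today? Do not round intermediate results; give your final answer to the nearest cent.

133.27

D_1 = 4.01280
D_2 = 4.87956
D_3 = 5.93355
D_4 = 7.21520
D_5 = 8.77368
Terminal value at year 5: TV = D_5×(1+g_2)/(r−g_2) = 9.02812/0.055 = 164.14759
P_0 = D_1/(1+r)^1 + D_2/(1+r)^2 + D_3/(1+r)^3 + D_4/(1+r)^4 + D_5/(1+r)^5 + TV/(1+r)^5
    = 3.70185 + 4.15262 + 4.65829 + 5.22554 + 5.86186 + 109.67006 = 133.27022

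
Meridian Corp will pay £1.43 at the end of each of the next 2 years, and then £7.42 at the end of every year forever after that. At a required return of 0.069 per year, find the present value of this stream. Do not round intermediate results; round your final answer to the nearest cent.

PV of 2-year annuity: £1.43 × [1 − (1+0.069)^−2] / 0.069 = 2.58905
Perpetuity value at year 2: £7.42 / 0.069 = 107.53623
PV of perpetuity: 107.53623 / (1+0.069)^2 = 94.10212
Total PV = 2.58905 + 94.10212 = 96.69117

£96.69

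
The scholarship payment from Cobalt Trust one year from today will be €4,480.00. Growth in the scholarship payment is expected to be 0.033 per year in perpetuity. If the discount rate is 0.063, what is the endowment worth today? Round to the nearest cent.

Growing perpetuity: P = D₁ / (r − g) = €4,480.0000 / (0.063 − 0.033) = €149,333.33

€149333.33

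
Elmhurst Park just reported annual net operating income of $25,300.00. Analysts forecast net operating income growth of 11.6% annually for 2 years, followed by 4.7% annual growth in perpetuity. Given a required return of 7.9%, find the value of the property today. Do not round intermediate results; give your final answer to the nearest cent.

$938761.31

D_1 = 28234.80000
D_2 = 31510.03680
Terminal value at year 2: TV = D_2×(1+g_2)/(r−g_2) = 32991.00853/0.032 = 1030969.01655
P_0 = D_1/(1+r)^1 + D_2/(1+r)^2 + TV/(1+r)^2
    = 26167.56256 + 27064.87471 + 885528.86950 = 938761.30677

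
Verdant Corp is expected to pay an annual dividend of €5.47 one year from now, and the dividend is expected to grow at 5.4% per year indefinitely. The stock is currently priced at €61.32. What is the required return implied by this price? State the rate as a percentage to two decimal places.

14.32%

P = D₁/(r − g) ⇒ r = D₁/P + g = €5.4700/€61.32 + 0.054 = 0.089204 + 0.054 = 0.143204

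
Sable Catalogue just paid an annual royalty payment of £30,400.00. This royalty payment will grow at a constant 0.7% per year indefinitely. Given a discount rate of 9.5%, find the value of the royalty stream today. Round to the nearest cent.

£347872.73

D₁ = D₀ × (1 + g) = £30,400.00 × 1.007 = £30,612.8000
Growing perpetuity: P = D₁ / (r − g) = £30,612.8000 / (0.095 − 0.007) = £347,872.73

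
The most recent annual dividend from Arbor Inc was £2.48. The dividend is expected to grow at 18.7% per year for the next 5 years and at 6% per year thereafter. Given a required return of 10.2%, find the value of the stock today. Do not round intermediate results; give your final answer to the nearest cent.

D_1 = 2.94376
D_2 = 3.49424
D_3 = 4.14767
D_4 = 4.92328
D_5 = 5.84393
Terminal value at year 5: TV = D_5×(1+g_2)/(r−g_2) = 6.19457/0.042 = 147.48975
P_0 = D_1/(1+r)^1 + D_2/(1+r)^2 + D_3/(1+r)^3 + D_4/(1+r)^4 + D_5/(1+r)^5 + TV/(1+r)^5
    = 2.67129 + 2.87733 + 3.09927 + 3.33832 + 3.59581 + 90.75151 = 106.33354

£106.33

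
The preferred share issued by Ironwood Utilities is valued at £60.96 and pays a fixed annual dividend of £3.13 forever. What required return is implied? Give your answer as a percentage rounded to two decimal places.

P = C/r ⇒ r = C/P = £3.13/£60.96 = 0.051345

5.13%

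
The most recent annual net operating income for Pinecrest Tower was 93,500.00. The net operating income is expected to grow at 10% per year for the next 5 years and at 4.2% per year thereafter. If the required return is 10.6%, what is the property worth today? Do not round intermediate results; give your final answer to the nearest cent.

1941396.82

D_1 = 102850.00000
D_2 = 113135.00000
D_3 = 124448.50000
D_4 = 136893.35000
D_5 = 150582.68500
Terminal value at year 5: TV = D_5×(1+g_2)/(r−g_2) = 156907.15777/0.064 = 2451674.34016
P_0 = D_1/(1+r)^1 + D_2/(1+r)^2 + D_3/(1+r)^3 + D_4/(1+r)^4 + D_5/(1+r)^5 + TV/(1+r)^5
    = 92992.76673 + 92488.28517 + 91986.54041 + 91487.51758 + 90991.20194 + 1481450.50651 = 1941396.81833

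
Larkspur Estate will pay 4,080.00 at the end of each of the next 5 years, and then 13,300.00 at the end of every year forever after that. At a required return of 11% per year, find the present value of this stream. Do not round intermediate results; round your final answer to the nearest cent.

PV of 5-year annuity: 4,080.00 × [1 − (1+0.11)^−5] / 0.11 = 15079.25983
Perpetuity value at year 5: 13,300.00 / 0.11 = 120909.09091
PV of perpetuity: 120909.09091 / (1+0.11)^5 = 71753.66057
Total PV = 15079.25983 + 71753.66057 = 86832.92041

86832.92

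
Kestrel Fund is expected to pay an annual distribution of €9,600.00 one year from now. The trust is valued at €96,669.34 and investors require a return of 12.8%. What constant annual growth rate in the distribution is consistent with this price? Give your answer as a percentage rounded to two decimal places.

P = D₁/(r−g) ⇒ g = r − D₁/P = 0.128 − €9,600.00/€96,669.34 = 0.028692

2.87%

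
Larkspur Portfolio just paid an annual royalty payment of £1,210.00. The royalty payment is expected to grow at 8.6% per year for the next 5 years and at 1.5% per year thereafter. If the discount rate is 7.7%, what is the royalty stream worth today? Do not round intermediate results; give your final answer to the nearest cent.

£26853.86

D_1 = 1314.06000
D_2 = 1427.06916
D_3 = 1549.79711
D_4 = 1683.07966
D_5 = 1827.82451
Terminal value at year 5: TV = D_5×(1+g_2)/(r−g_2) = 1855.24188/0.062 = 29923.25609
P_0 = D_1/(1+r)^1 + D_2/(1+r)^2 + D_3/(1+r)^3 + D_4/(1+r)^4 + D_5/(1+r)^5 + TV/(1+r)^5
    = 1220.11142 + 1230.30734 + 1240.58846 + 1250.95549 + 1261.40916 + 20650.48865 = 26853.86052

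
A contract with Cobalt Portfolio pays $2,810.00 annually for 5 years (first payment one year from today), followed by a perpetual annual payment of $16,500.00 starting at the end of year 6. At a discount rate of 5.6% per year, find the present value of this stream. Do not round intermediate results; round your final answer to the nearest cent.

PV of 5-year annuity: $2,810.00 × [1 − (1+0.056)^−5] / 0.056 = 11966.66532
Perpetuity value at year 5: $16,500.00 / 0.056 = 294642.85714
PV of perpetuity: 294642.85714 / (1+0.056)^5 = 224375.96111
Total PV = 11966.66532 + 224375.96111 = 236342.62643

$236342.63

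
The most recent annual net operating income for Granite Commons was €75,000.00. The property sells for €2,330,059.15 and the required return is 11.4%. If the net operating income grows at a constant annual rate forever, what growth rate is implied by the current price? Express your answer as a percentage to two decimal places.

P = D₀(1+g)/(r−g) ⇒ P(r−g) = D₀(1+g) ⇒ g(P+D₀) = P·r − D₀
g = (P·r − D₀)/(P + D₀) = (€2,330,059.15×0.114 − €75,000.00) / (€2,330,059.15 + €75,000.00) = 0.079261

7.93%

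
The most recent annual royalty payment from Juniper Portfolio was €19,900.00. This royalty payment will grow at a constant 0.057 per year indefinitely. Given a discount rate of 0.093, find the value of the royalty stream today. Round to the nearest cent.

€584286.11

D₁ = D₀ × (1 + g) = €19,900.00 × 1.057 = €21,034.3000
Growing perpetuity: P = D₁ / (r − g) = €21,034.3000 / (0.093 − 0.057) = €584,286.11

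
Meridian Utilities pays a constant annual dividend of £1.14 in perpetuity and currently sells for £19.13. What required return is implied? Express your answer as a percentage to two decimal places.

5.96%

P = C/r ⇒ r = C/P = £1.14/£19.13 = 0.059592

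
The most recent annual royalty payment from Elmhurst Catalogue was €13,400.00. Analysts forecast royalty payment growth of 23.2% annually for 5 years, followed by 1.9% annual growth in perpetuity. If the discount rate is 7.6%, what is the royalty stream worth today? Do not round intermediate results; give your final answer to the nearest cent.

D_1 = 16508.80000
D_2 = 20338.84160
D_3 = 25057.45285
D_4 = 30870.78191
D_5 = 38032.80332
Terminal value at year 5: TV = D_5×(1+g_2)/(r−g_2) = 38755.42658/0.057 = 679919.76455
P_0 = D_1/(1+r)^1 + D_2/(1+r)^2 + D_3/(1+r)^3 + D_4/(1+r)^4 + D_5/(1+r)^5 + TV/(1+r)^5
    = 15342.75093 + 17567.16463 + 20114.07698 + 23030.24427 + 26369.20162 + 471407.30614 = 573830.74458

€573830.74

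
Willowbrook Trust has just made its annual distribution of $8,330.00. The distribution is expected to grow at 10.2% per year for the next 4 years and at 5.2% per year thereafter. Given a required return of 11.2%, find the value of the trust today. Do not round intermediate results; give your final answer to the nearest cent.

$173447.02

D_1 = 9179.66000
D_2 = 10115.98532
D_3 = 11147.81582
D_4 = 12284.89304
Terminal value at year 4: TV = D_4×(1+g_2)/(r−g_2) = 12923.70747/0.06 = 215395.12457
P_0 = D_1/(1+r)^1 + D_2/(1+r)^2 + D_3/(1+r)^3 + D_4/(1+r)^4 + TV/(1+r)^4
    = 8255.08993 + 8180.85351 + 8107.28468 + 8034.37744 + 140869.41787 = 173447.02343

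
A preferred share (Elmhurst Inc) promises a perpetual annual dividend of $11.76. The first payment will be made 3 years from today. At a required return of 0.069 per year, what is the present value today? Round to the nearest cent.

$149.14

Value at end of year 2: C / r = $11.76 / 0.069 = $170.4348
Discount to today: PV = $170.4348 / (1 + 0.069)^2 = $170.4348 / 1.142761 = $149.14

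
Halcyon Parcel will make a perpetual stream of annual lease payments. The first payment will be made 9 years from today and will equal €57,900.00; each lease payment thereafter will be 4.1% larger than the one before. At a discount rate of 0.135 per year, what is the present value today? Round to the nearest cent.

Value at end of year 8: C₁ / (r − g) = €57,900.00 / (0.135 − 0.041) = €615,957.4468
Discount to today: PV = €615,957.4468 / (1 + 0.135)^8 = €615,957.4468 / 2.754019 = €223,657.68

€223657.68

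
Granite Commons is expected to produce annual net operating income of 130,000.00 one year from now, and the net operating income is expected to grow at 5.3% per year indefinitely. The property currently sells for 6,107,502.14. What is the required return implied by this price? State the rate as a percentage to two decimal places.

P = D₁/(r − g) ⇒ r = D₁/P + g = 130,000.0000/6,107,502.14 + 0.053 = 0.021285 + 0.053 = 0.074285

7.43%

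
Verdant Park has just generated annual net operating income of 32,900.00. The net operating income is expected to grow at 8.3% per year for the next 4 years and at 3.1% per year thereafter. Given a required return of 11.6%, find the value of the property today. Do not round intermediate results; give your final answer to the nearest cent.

D_1 = 35630.70000
D_2 = 38588.04810
D_3 = 41790.85609
D_4 = 45259.49715
Terminal value at year 4: TV = D_4×(1+g_2)/(r−g_2) = 46662.54156/0.085 = 548971.07717
P_0 = D_1/(1+r)^1 + D_2/(1+r)^2 + D_3/(1+r)^3 + D_4/(1+r)^4 + TV/(1+r)^4
    = 31927.15054 + 30983.06813 + 30066.90214 + 29177.82707 + 353909.87897 = 476064.82684

476064.83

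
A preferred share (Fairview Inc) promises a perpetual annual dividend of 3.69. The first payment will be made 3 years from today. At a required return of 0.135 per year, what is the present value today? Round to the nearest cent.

21.22

Value at end of year 2: C / r = 3.69 / 0.135 = 27.3333
Discount to today: PV = 27.3333 / (1 + 0.135)^2 = 27.3333 / 1.288225 = 21.22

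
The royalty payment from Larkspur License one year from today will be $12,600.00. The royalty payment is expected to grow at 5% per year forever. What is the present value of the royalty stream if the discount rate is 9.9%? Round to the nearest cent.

$257142.86

Growing perpetuity: P = D₁ / (r − g) = $12,600.0000 / (0.099 − 0.05) = $257,142.86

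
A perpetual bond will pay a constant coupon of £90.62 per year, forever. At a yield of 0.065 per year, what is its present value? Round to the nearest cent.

Level perpetuity: PV = C / r = £90.62 / 0.065 = £1,394.15

£1394.15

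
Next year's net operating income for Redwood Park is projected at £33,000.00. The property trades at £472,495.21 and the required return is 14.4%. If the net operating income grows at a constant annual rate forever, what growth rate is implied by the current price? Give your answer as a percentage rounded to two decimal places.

P = D₁/(r−g) ⇒ g = r − D₁/P = 0.144 − £33,000.00/£472,495.21 = 0.074158

7.42%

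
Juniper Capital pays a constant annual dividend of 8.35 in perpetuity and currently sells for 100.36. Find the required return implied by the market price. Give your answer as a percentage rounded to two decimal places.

8.32%

P = C/r ⇒ r = C/P = 8.35/100.36 = 0.083200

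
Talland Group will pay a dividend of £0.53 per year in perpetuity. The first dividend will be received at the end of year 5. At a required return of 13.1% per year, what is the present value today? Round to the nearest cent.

£2.47

Value at end of year 4: C / r = £0.53 / 0.131 = £4.0458
Discount to today: PV = £4.0458 / (1 + 0.131)^4 = £4.0458 / 1.636253 = £2.47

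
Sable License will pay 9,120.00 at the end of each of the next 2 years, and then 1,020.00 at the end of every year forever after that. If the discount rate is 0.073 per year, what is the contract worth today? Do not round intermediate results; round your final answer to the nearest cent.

PV of 2-year annuity: 9,120.00 × [1 − (1+0.073)^−2] / 0.073 = 16420.81455
Perpetuity value at year 2: 1,020.00 / 0.073 = 13972.60274
PV of perpetuity: 13972.60274 / (1+0.073)^2 = 12136.06427
Total PV = 16420.81455 + 12136.06427 = 28556.87882

28556.88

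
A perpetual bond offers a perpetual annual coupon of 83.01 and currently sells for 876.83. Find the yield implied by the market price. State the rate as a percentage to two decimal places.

P = C/r ⇒ r = C/P = 83.01/876.83 = 0.094671

9.47%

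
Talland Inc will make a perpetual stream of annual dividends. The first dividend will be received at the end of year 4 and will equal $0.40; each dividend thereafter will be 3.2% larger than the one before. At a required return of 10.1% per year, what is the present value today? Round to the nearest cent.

$4.34

Value at end of year 3: C₁ / (r − g) = $0.40 / (0.101 − 0.032) = $5.7971
Discount to today: PV = $5.7971 / (1 + 0.101)^3 = $5.7971 / 1.334633 = $4.34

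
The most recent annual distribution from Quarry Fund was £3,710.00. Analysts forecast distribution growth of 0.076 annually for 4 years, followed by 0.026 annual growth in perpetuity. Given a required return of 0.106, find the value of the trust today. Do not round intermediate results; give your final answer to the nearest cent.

D_1 = 3991.96000
D_2 = 4295.34896
D_3 = 4621.79548
D_4 = 4973.05194
Terminal value at year 4: TV = D_4×(1+g_2)/(r−g_2) = 5102.35129/0.08 = 63779.39110
P_0 = D_1/(1+r)^1 + D_2/(1+r)^2 + D_3/(1+r)^3 + D_4/(1+r)^4 + TV/(1+r)^4
    = 3609.36709 + 3511.46382 + 3416.21616 + 3323.55207 + 42624.55528 = 56485.15442

£56485.15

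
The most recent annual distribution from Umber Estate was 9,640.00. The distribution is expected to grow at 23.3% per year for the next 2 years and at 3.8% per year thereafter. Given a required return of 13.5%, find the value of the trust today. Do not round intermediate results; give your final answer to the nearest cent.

143589.99

D_1 = 11886.12000
D_2 = 14655.58596
Terminal value at year 2: TV = D_2×(1+g_2)/(r−g_2) = 15212.49823/0.097 = 156829.87862
P_0 = D_1/(1+r)^1 + D_2/(1+r)^2 + TV/(1+r)^2
    = 10472.35242 + 11376.57316 + 121741.06125 = 143589.98683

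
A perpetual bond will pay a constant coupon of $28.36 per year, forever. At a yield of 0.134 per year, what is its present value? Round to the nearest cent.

Level perpetuity: PV = C / r = $28.36 / 0.134 = $211.64

$211.64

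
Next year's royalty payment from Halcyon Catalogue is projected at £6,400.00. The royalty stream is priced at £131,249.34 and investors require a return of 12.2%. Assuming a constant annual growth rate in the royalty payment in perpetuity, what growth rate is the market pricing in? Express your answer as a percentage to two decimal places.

7.32%

P = D₁/(r−g) ⇒ g = r − D₁/P = 0.122 − £6,400.00/£131,249.34 = 0.073238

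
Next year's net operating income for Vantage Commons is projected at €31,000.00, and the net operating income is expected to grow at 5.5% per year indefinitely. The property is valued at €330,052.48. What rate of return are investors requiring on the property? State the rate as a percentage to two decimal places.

P = D₁/(r − g) ⇒ r = D₁/P + g = €31,000.0000/€330,052.48 + 0.055 = 0.093924 + 0.055 = 0.148924

14.89%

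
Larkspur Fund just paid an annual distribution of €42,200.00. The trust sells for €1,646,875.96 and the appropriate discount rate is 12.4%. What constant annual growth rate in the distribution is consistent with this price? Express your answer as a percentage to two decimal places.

P = D₀(1+g)/(r−g) ⇒ P(r−g) = D₀(1+g) ⇒ g(P+D₀) = P·r − D₀
g = (P·r − D₀)/(P + D₀) = (€1,646,875.96×0.124 − €42,200.00) / (€1,646,875.96 + €42,200.00) = 0.095918

9.59%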